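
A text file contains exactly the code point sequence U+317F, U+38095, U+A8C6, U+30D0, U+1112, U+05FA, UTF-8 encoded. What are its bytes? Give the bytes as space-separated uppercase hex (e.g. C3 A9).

U+317F: 3-byte form → E3 85 BF.
U+38095: 4-byte form → F0 B8 82 95.
U+A8C6: 3-byte form → EA A3 86.
U+30D0: 3-byte form → E3 83 90.
U+1112: 3-byte form → E1 84 92.
U+05FA: 2-byte form → D7 BA.
Concatenated (18 bytes): E3 85 BF F0 B8 82 95 EA A3 86 E3 83 90 E1 84 92 D7 BA.

E3 85 BF F0 B8 82 95 EA A3 86 E3 83 90 E1 84 92 D7 BA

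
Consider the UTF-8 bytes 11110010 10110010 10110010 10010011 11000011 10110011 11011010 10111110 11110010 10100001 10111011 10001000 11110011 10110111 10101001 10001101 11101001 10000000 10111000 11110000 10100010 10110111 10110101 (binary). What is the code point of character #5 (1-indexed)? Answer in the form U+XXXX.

Offset 0: leading byte 0xF2 = 11110010 → 4-byte char #1 = F2 B2 B2 93.
Offset 4: leading byte 0xC3 = 11000011 → 2-byte char #2 = C3 B3.
Offset 6: leading byte 0xDA = 11011010 → 2-byte char #3 = DA BE.
Offset 8: leading byte 0xF2 = 11110010 → 4-byte char #4 = F2 A1 BB 88.
Offset 12: leading byte 0xF3 = 11110011 → 4-byte char #5 = F3 B7 A9 8D.
Leading byte 0xF3 = 11110011 matches 11110xxx → 4-byte sequence.
Byte 1: 0xF3 = 11110011, payload 011 (3 bits).
Byte 2: 0xB7 = 10110111 (10xxxxxx ✓), payload 110111.
Byte 3: 0xA9 = 10101001 (10xxxxxx ✓), payload 101001.
Byte 4: 0x8D = 10001101 (10xxxxxx ✓), payload 001101.
Concatenate: 011110111101001001101 = 0xF7A4D (21 bits → U+F7A4D).

U+F7A4D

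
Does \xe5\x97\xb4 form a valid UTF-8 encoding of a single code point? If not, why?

valid

Leading byte 0xE5 = 11100101 → 3-byte form.
Continuation bytes 0x97=10010111, 0xB4=10110100 all match 10xxxxxx.
Decoded value 0x55F4 is ≥ 0x800 (shortest form) and not a surrogate.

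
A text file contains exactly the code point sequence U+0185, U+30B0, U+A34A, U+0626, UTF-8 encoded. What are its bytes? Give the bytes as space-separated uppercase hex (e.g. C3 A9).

U+0185: 2-byte form → C6 85.
U+30B0: 3-byte form → E3 82 B0.
U+A34A: 3-byte form → EA 8D 8A.
U+0626: 2-byte form → D8 A6.
Concatenated (10 bytes): C6 85 E3 82 B0 EA 8D 8A D8 A6.

C6 85 E3 82 B0 EA 8D 8A D8 A6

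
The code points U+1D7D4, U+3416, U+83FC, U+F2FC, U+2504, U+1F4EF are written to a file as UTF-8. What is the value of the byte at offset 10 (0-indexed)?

0xEF

U+1D7D4 → 4-byte form F0 9D 9F 94 at offsets 0–3.
U+3416 → 3-byte form E3 90 96 at offsets 4–6.
U+83FC → 3-byte form E8 8F BC at offsets 7–9.
U+F2FC → 3-byte form EF 8B BC at offsets 10–12.
Offset 10 falls in char 4's range; it's byte 1 of EF 8B BC = 0xEF.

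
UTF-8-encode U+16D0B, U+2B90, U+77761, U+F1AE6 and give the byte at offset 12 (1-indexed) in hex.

0xF3

1-indexed offset 12 is 0-indexed offset 11.
U+16D0B → 4-byte form F0 96 B4 8B at offsets 0–3.
U+2B90 → 3-byte form E2 AE 90 at offsets 4–6.
U+77761 → 4-byte form F1 B7 9D A1 at offsets 7–10.
U+F1AE6 → 4-byte form F3 B1 AB A6 at offsets 11–14.
Offset 11 falls in char 4's range; it's byte 1 of F3 B1 AB A6 = 0xF3.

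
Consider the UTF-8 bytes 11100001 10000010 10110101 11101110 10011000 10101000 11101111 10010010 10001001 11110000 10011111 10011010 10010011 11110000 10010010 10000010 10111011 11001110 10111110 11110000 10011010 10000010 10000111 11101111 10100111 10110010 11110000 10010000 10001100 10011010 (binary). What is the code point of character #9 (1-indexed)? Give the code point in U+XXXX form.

Offset 0: leading byte 0xE1 = 11100001 → 3-byte char #1 = E1 82 B5.
Offset 3: leading byte 0xEE = 11101110 → 3-byte char #2 = EE 98 A8.
Offset 6: leading byte 0xEF = 11101111 → 3-byte char #3 = EF 92 89.
Offset 9: leading byte 0xF0 = 11110000 → 4-byte char #4 = F0 9F 9A 93.
Offset 13: leading byte 0xF0 = 11110000 → 4-byte char #5 = F0 92 82 BB.
Offset 17: leading byte 0xCE = 11001110 → 2-byte char #6 = CE BE.
Offset 19: leading byte 0xF0 = 11110000 → 4-byte char #7 = F0 9A 82 87.
Offset 23: leading byte 0xEF = 11101111 → 3-byte char #8 = EF A7 B2.
Offset 26: leading byte 0xF0 = 11110000 → 4-byte char #9 = F0 90 8C 9A.
Leading byte 0xF0 = 11110000 matches 11110xxx → 4-byte sequence.
Byte 1: 0xF0 = 11110000, payload 000 (3 bits).
Byte 2: 0x90 = 10010000 (10xxxxxx ✓), payload 010000.
Byte 3: 0x8C = 10001100 (10xxxxxx ✓), payload 001100.
Byte 4: 0x9A = 10011010 (10xxxxxx ✓), payload 011010.
Concatenate: 000010000001100011010 = 0x1031A (21 bits → U+1031A).

U+1031A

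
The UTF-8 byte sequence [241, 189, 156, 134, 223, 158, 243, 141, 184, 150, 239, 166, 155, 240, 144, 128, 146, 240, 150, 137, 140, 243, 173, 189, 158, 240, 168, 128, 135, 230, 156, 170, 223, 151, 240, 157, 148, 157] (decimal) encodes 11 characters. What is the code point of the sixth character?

Offset 0: leading byte 0xF1 = 11110001 → 4-byte char #1 = F1 BD 9C 86.
Offset 4: leading byte 0xDF = 11011111 → 2-byte char #2 = DF 9E.
Offset 6: leading byte 0xF3 = 11110011 → 4-byte char #3 = F3 8D B8 96.
Offset 10: leading byte 0xEF = 11101111 → 3-byte char #4 = EF A6 9B.
Offset 13: leading byte 0xF0 = 11110000 → 4-byte char #5 = F0 90 80 92.
Offset 17: leading byte 0xF0 = 11110000 → 4-byte char #6 = F0 96 89 8C.
Leading byte 0xF0 = 11110000 matches 11110xxx → 4-byte sequence.
Byte 1: 0xF0 = 11110000, payload 000 (3 bits).
Byte 2: 0x96 = 10010110 (10xxxxxx ✓), payload 010110.
Byte 3: 0x89 = 10001001 (10xxxxxx ✓), payload 001001.
Byte 4: 0x8C = 10001100 (10xxxxxx ✓), payload 001100.
Concatenate: 000010110001001001100 = 0x1624C (21 bits → U+1624C).

U+1624C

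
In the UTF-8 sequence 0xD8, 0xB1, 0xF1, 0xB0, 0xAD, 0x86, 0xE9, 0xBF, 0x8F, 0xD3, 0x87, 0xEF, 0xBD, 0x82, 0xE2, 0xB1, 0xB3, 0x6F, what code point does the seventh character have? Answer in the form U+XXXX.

Offset 0: leading byte 0xD8 = 11011000 → 2-byte char #1 = D8 B1.
Offset 2: leading byte 0xF1 = 11110001 → 4-byte char #2 = F1 B0 AD 86.
Offset 6: leading byte 0xE9 = 11101001 → 3-byte char #3 = E9 BF 8F.
Offset 9: leading byte 0xD3 = 11010011 → 2-byte char #4 = D3 87.
Offset 11: leading byte 0xEF = 11101111 → 3-byte char #5 = EF BD 82.
Offset 14: leading byte 0xE2 = 11100010 → 3-byte char #6 = E2 B1 B3.
Offset 17: leading byte 0x6F = 01101111 → 1-byte char #7 = 6F.
Leading byte 0x6F = 01101111 matches 0xxxxxxx → 1-byte sequence.
Byte 1: 0x6F = 01101111, payload 1101111 (7 bits).
Concatenate: 1101111 = 0x6F (7 bits → U+006F).

U+006F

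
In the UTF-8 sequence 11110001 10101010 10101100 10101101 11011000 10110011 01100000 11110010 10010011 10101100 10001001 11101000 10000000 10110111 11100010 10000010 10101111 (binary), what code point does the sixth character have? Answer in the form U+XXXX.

Offset 0: leading byte 0xF1 = 11110001 → 4-byte char #1 = F1 AA AC AD.
Offset 4: leading byte 0xD8 = 11011000 → 2-byte char #2 = D8 B3.
Offset 6: leading byte 0x60 = 01100000 → 1-byte char #3 = 60.
Offset 7: leading byte 0xF2 = 11110010 → 4-byte char #4 = F2 93 AC 89.
Offset 11: leading byte 0xE8 = 11101000 → 3-byte char #5 = E8 80 B7.
Offset 14: leading byte 0xE2 = 11100010 → 3-byte char #6 = E2 82 AF.
Leading byte 0xE2 = 11100010 matches 1110xxxx → 3-byte sequence.
Byte 1: 0xE2 = 11100010, payload 0010 (4 bits).
Byte 2: 0x82 = 10000010 (10xxxxxx ✓), payload 000010.
Byte 3: 0xAF = 10101111 (10xxxxxx ✓), payload 101111.
Concatenate: 0010000010101111 = 0x20AF (16 bits → U+20AF).

U+20AF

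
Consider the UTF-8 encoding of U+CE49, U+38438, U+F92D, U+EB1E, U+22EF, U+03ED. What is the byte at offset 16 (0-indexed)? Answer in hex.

0xCF

U+CE49 → 3-byte form EC B9 89 at offsets 0–2.
U+38438 → 4-byte form F0 B8 90 B8 at offsets 3–6.
U+F92D → 3-byte form EF A4 AD at offsets 7–9.
U+EB1E → 3-byte form EE AC 9E at offsets 10–12.
U+22EF → 3-byte form E2 8B AF at offsets 13–15.
U+03ED → 2-byte form CF AD at offsets 16–17.
Offset 16 falls in char 6's range; it's byte 1 of CF AD = 0xCF.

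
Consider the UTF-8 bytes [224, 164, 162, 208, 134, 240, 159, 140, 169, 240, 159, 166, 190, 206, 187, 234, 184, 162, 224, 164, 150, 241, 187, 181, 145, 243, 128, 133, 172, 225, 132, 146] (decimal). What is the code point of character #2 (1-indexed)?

Offset 0: leading byte 0xE0 = 11100000 → 3-byte char #1 = E0 A4 A2.
Offset 3: leading byte 0xD0 = 11010000 → 2-byte char #2 = D0 86.
Leading byte 0xD0 = 11010000 matches 110xxxxx → 2-byte sequence.
Byte 1: 0xD0 = 11010000, payload 10000 (5 bits).
Byte 2: 0x86 = 10000110 (10xxxxxx ✓), payload 000110.
Concatenate: 10000000110 = 0x406 (11 bits → U+0406).

U+0406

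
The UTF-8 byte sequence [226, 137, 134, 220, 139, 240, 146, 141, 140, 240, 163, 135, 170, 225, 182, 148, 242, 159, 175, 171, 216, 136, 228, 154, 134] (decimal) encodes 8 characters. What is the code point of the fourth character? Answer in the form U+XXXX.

U+231EA

Offset 0: leading byte 0xE2 = 11100010 → 3-byte char #1 = E2 89 86.
Offset 3: leading byte 0xDC = 11011100 → 2-byte char #2 = DC 8B.
Offset 5: leading byte 0xF0 = 11110000 → 4-byte char #3 = F0 92 8D 8C.
Offset 9: leading byte 0xF0 = 11110000 → 4-byte char #4 = F0 A3 87 AA.
Leading byte 0xF0 = 11110000 matches 11110xxx → 4-byte sequence.
Byte 1: 0xF0 = 11110000, payload 000 (3 bits).
Byte 2: 0xA3 = 10100011 (10xxxxxx ✓), payload 100011.
Byte 3: 0x87 = 10000111 (10xxxxxx ✓), payload 000111.
Byte 4: 0xAA = 10101010 (10xxxxxx ✓), payload 101010.
Concatenate: 000100011000111101010 = 0x231EA (21 bits → U+231EA).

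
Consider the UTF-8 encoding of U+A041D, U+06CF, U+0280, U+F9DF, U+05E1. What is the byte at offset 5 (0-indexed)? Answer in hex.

U+A041D → 4-byte form F2 A0 90 9D at offsets 0–3.
U+06CF → 2-byte form DB 8F at offsets 4–5.
Offset 5 falls in char 2's range; it's byte 2 of DB 8F = 0x8F.

0x8F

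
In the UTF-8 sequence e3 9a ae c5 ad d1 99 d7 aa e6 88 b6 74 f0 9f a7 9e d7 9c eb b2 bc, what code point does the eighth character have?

U+05DC

Offset 0: leading byte 0xE3 = 11100011 → 3-byte char #1 = E3 9A AE.
Offset 3: leading byte 0xC5 = 11000101 → 2-byte char #2 = C5 AD.
Offset 5: leading byte 0xD1 = 11010001 → 2-byte char #3 = D1 99.
Offset 7: leading byte 0xD7 = 11010111 → 2-byte char #4 = D7 AA.
Offset 9: leading byte 0xE6 = 11100110 → 3-byte char #5 = E6 88 B6.
Offset 12: leading byte 0x74 = 01110100 → 1-byte char #6 = 74.
Offset 13: leading byte 0xF0 = 11110000 → 4-byte char #7 = F0 9F A7 9E.
Offset 17: leading byte 0xD7 = 11010111 → 2-byte char #8 = D7 9C.
Leading byte 0xD7 = 11010111 matches 110xxxxx → 2-byte sequence.
Byte 1: 0xD7 = 11010111, payload 10111 (5 bits).
Byte 2: 0x9C = 10011100 (10xxxxxx ✓), payload 011100.
Concatenate: 10111011100 = 0x5DC (11 bits → U+05DC).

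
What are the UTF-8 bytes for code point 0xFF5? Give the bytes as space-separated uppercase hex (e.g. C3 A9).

U+0FF5 = 0xFF5 = 4085 decimal. In range U+0800–U+FFFF → 3-byte form: 1110xxxx 10xxxxxx 10xxxxxx.
Binary (16 bits): 0000111111110101.
Split 4+6+6: 0000 | 111111 | 110101.
Byte 1: 11100000 = 0xE0.
Byte 2: 10111111 = 0xBF.
Byte 3: 10110101 = 0xB5.

E0 BF B5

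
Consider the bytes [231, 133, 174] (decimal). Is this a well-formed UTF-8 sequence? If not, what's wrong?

valid

Leading byte 0xE7 = 11100111 → 3-byte form.
Continuation bytes 0x85=10000101, 0xAE=10101110 all match 10xxxxxx.
Decoded value 0x716E is ≥ 0x800 (shortest form) and not a surrogate.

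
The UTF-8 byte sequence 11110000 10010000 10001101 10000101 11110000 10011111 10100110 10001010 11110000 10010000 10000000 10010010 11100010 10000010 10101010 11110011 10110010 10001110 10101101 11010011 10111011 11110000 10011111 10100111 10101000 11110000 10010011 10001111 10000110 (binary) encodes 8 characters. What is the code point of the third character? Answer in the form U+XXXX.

U+10012

Offset 0: leading byte 0xF0 = 11110000 → 4-byte char #1 = F0 90 8D 85.
Offset 4: leading byte 0xF0 = 11110000 → 4-byte char #2 = F0 9F A6 8A.
Offset 8: leading byte 0xF0 = 11110000 → 4-byte char #3 = F0 90 80 92.
Leading byte 0xF0 = 11110000 matches 11110xxx → 4-byte sequence.
Byte 1: 0xF0 = 11110000, payload 000 (3 bits).
Byte 2: 0x90 = 10010000 (10xxxxxx ✓), payload 010000.
Byte 3: 0x80 = 10000000 (10xxxxxx ✓), payload 000000.
Byte 4: 0x92 = 10010010 (10xxxxxx ✓), payload 010010.
Concatenate: 000010000000000010010 = 0x10012 (21 bits → U+10012).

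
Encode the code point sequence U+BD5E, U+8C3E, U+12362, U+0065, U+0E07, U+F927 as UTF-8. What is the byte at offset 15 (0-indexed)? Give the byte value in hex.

U+BD5E → 3-byte form EB B5 9E at offsets 0–2.
U+8C3E → 3-byte form E8 B0 BE at offsets 3–5.
U+12362 → 4-byte form F0 92 8D A2 at offsets 6–9.
U+0065 → 1-byte form 65 at offsets 10–10.
U+0E07 → 3-byte form E0 B8 87 at offsets 11–13.
U+F927 → 3-byte form EF A4 A7 at offsets 14–16.
Offset 15 falls in char 6's range; it's byte 2 of EF A4 A7 = 0xA4.

0xA4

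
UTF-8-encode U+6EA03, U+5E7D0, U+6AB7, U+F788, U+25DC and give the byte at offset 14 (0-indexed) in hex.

U+6EA03 → 4-byte form F1 AE A8 83 at offsets 0–3.
U+5E7D0 → 4-byte form F1 9E 9F 90 at offsets 4–7.
U+6AB7 → 3-byte form E6 AA B7 at offsets 8–10.
U+F788 → 3-byte form EF 9E 88 at offsets 11–13.
U+25DC → 3-byte form E2 97 9C at offsets 14–16.
Offset 14 falls in char 5's range; it's byte 1 of E2 97 9C = 0xE2.

0xE2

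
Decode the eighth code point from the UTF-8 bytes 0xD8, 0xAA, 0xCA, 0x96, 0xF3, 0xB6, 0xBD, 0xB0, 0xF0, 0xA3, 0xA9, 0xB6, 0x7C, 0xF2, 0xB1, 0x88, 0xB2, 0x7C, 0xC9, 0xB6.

U+0276

Offset 0: leading byte 0xD8 = 11011000 → 2-byte char #1 = D8 AA.
Offset 2: leading byte 0xCA = 11001010 → 2-byte char #2 = CA 96.
Offset 4: leading byte 0xF3 = 11110011 → 4-byte char #3 = F3 B6 BD B0.
Offset 8: leading byte 0xF0 = 11110000 → 4-byte char #4 = F0 A3 A9 B6.
Offset 12: leading byte 0x7C = 01111100 → 1-byte char #5 = 7C.
Offset 13: leading byte 0xF2 = 11110010 → 4-byte char #6 = F2 B1 88 B2.
Offset 17: leading byte 0x7C = 01111100 → 1-byte char #7 = 7C.
Offset 18: leading byte 0xC9 = 11001001 → 2-byte char #8 = C9 B6.
Leading byte 0xC9 = 11001001 matches 110xxxxx → 2-byte sequence.
Byte 1: 0xC9 = 11001001, payload 01001 (5 bits).
Byte 2: 0xB6 = 10110110 (10xxxxxx ✓), payload 110110.
Concatenate: 01001110110 = 0x276 (11 bits → U+0276).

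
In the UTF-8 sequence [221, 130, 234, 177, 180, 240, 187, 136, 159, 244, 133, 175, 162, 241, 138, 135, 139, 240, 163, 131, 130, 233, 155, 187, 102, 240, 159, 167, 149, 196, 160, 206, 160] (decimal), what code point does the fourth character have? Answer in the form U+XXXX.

Offset 0: leading byte 0xDD = 11011101 → 2-byte char #1 = DD 82.
Offset 2: leading byte 0xEA = 11101010 → 3-byte char #2 = EA B1 B4.
Offset 5: leading byte 0xF0 = 11110000 → 4-byte char #3 = F0 BB 88 9F.
Offset 9: leading byte 0xF4 = 11110100 → 4-byte char #4 = F4 85 AF A2.
Leading byte 0xF4 = 11110100 matches 11110xxx → 4-byte sequence.
Byte 1: 0xF4 = 11110100, payload 100 (3 bits).
Byte 2: 0x85 = 10000101 (10xxxxxx ✓), payload 000101.
Byte 3: 0xAF = 10101111 (10xxxxxx ✓), payload 101111.
Byte 4: 0xA2 = 10100010 (10xxxxxx ✓), payload 100010.
Concatenate: 100000101101111100010 = 0x105BE2 (21 bits → U+105BE2).

U+105BE2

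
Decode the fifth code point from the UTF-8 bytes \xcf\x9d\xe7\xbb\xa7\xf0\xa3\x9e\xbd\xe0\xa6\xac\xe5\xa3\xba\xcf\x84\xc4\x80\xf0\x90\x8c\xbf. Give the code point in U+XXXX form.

U+58FA

Offset 0: leading byte 0xCF = 11001111 → 2-byte char #1 = CF 9D.
Offset 2: leading byte 0xE7 = 11100111 → 3-byte char #2 = E7 BB A7.
Offset 5: leading byte 0xF0 = 11110000 → 4-byte char #3 = F0 A3 9E BD.
Offset 9: leading byte 0xE0 = 11100000 → 3-byte char #4 = E0 A6 AC.
Offset 12: leading byte 0xE5 = 11100101 → 3-byte char #5 = E5 A3 BA.
Leading byte 0xE5 = 11100101 matches 1110xxxx → 3-byte sequence.
Byte 1: 0xE5 = 11100101, payload 0101 (4 bits).
Byte 2: 0xA3 = 10100011 (10xxxxxx ✓), payload 100011.
Byte 3: 0xBA = 10111010 (10xxxxxx ✓), payload 111010.
Concatenate: 0101100011111010 = 0x58FA (16 bits → U+58FA).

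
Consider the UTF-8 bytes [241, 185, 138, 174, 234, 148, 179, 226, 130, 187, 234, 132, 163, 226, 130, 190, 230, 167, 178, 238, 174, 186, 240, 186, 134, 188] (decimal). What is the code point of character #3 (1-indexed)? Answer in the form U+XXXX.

Offset 0: leading byte 0xF1 = 11110001 → 4-byte char #1 = F1 B9 8A AE.
Offset 4: leading byte 0xEA = 11101010 → 3-byte char #2 = EA 94 B3.
Offset 7: leading byte 0xE2 = 11100010 → 3-byte char #3 = E2 82 BB.
Leading byte 0xE2 = 11100010 matches 1110xxxx → 3-byte sequence.
Byte 1: 0xE2 = 11100010, payload 0010 (4 bits).
Byte 2: 0x82 = 10000010 (10xxxxxx ✓), payload 000010.
Byte 3: 0xBB = 10111011 (10xxxxxx ✓), payload 111011.
Concatenate: 0010000010111011 = 0x20BB (16 bits → U+20BB).

U+20BB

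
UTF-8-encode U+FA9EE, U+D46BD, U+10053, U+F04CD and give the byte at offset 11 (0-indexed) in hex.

0x93

U+FA9EE → 4-byte form F3 BA A7 AE at offsets 0–3.
U+D46BD → 4-byte form F3 94 9A BD at offsets 4–7.
U+10053 → 4-byte form F0 90 81 93 at offsets 8–11.
Offset 11 falls in char 3's range; it's byte 4 of F0 90 81 93 = 0x93.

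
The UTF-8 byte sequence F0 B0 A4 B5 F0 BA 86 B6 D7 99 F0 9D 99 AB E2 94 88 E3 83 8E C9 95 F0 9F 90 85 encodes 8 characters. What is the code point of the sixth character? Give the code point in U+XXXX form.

Offset 0: leading byte 0xF0 = 11110000 → 4-byte char #1 = F0 B0 A4 B5.
Offset 4: leading byte 0xF0 = 11110000 → 4-byte char #2 = F0 BA 86 B6.
Offset 8: leading byte 0xD7 = 11010111 → 2-byte char #3 = D7 99.
Offset 10: leading byte 0xF0 = 11110000 → 4-byte char #4 = F0 9D 99 AB.
Offset 14: leading byte 0xE2 = 11100010 → 3-byte char #5 = E2 94 88.
Offset 17: leading byte 0xE3 = 11100011 → 3-byte char #6 = E3 83 8E.
Leading byte 0xE3 = 11100011 matches 1110xxxx → 3-byte sequence.
Byte 1: 0xE3 = 11100011, payload 0011 (4 bits).
Byte 2: 0x83 = 10000011 (10xxxxxx ✓), payload 000011.
Byte 3: 0x8E = 10001110 (10xxxxxx ✓), payload 001110.
Concatenate: 0011000011001110 = 0x30CE (16 bits → U+30CE).

U+30CE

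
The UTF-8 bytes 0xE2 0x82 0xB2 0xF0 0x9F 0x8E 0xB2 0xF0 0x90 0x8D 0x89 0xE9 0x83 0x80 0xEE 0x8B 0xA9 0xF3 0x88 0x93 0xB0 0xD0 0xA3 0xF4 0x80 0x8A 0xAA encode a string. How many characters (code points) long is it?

Byte at offset 0: 0xE2 = 11100010 → 3-byte char (#1). Advance 3.
Byte at offset 3: 0xF0 = 11110000 → 4-byte char (#2). Advance 4.
Byte at offset 7: 0xF0 = 11110000 → 4-byte char (#3). Advance 4.
Byte at offset 11: 0xE9 = 11101001 → 3-byte char (#4). Advance 3.
Byte at offset 14: 0xEE = 11101110 → 3-byte char (#5). Advance 3.
Byte at offset 17: 0xF3 = 11110011 → 4-byte char (#6). Advance 4.
Byte at offset 21: 0xD0 = 11010000 → 2-byte char (#7). Advance 2.
Byte at offset 23: 0xF4 = 11110100 → 4-byte char (#8). Advance 4.
Reached end at offset 27 after 8 code points.

8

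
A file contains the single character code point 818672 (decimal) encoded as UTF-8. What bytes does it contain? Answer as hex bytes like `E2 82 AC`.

U+C7DF0 = 0xC7DF0 = 818672 decimal. In range U+10000–U+10FFFF → 4-byte form: 11110xxx 10xxxxxx 10xxxxxx 10xxxxxx.
Binary (21 bits): 011000111110111110000.
Split 3+6+6+6: 011 | 000111 | 110111 | 110000.
Byte 1: 11110011 = 0xF3.
Byte 2: 10000111 = 0x87.
Byte 3: 10110111 = 0xB7.
Byte 4: 10110000 = 0xB0.

F3 87 B7 B0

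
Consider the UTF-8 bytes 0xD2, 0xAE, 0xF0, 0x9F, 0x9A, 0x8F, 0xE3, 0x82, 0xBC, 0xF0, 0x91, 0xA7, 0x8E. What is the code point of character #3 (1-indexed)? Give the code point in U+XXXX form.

U+30BC

Offset 0: leading byte 0xD2 = 11010010 → 2-byte char #1 = D2 AE.
Offset 2: leading byte 0xF0 = 11110000 → 4-byte char #2 = F0 9F 9A 8F.
Offset 6: leading byte 0xE3 = 11100011 → 3-byte char #3 = E3 82 BC.
Leading byte 0xE3 = 11100011 matches 1110xxxx → 3-byte sequence.
Byte 1: 0xE3 = 11100011, payload 0011 (4 bits).
Byte 2: 0x82 = 10000010 (10xxxxxx ✓), payload 000010.
Byte 3: 0xBC = 10111100 (10xxxxxx ✓), payload 111100.
Concatenate: 0011000010111100 = 0x30BC (16 bits → U+30BC).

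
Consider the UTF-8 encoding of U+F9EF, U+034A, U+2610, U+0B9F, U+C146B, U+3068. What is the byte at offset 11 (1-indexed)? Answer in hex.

1-indexed offset 11 is 0-indexed offset 10.
U+F9EF → 3-byte form EF A7 AF at offsets 0–2.
U+034A → 2-byte form CD 8A at offsets 3–4.
U+2610 → 3-byte form E2 98 90 at offsets 5–7.
U+0B9F → 3-byte form E0 AE 9F at offsets 8–10.
Offset 10 falls in char 4's range; it's byte 3 of E0 AE 9F = 0x9F.

0x9F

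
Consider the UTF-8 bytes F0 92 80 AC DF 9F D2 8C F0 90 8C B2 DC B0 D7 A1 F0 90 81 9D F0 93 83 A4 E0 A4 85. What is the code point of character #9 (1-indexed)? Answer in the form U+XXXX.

U+0905

Offset 0: leading byte 0xF0 = 11110000 → 4-byte char #1 = F0 92 80 AC.
Offset 4: leading byte 0xDF = 11011111 → 2-byte char #2 = DF 9F.
Offset 6: leading byte 0xD2 = 11010010 → 2-byte char #3 = D2 8C.
Offset 8: leading byte 0xF0 = 11110000 → 4-byte char #4 = F0 90 8C B2.
Offset 12: leading byte 0xDC = 11011100 → 2-byte char #5 = DC B0.
Offset 14: leading byte 0xD7 = 11010111 → 2-byte char #6 = D7 A1.
Offset 16: leading byte 0xF0 = 11110000 → 4-byte char #7 = F0 90 81 9D.
Offset 20: leading byte 0xF0 = 11110000 → 4-byte char #8 = F0 93 83 A4.
Offset 24: leading byte 0xE0 = 11100000 → 3-byte char #9 = E0 A4 85.
Leading byte 0xE0 = 11100000 matches 1110xxxx → 3-byte sequence.
Byte 1: 0xE0 = 11100000, payload 0000 (4 bits).
Byte 2: 0xA4 = 10100100 (10xxxxxx ✓), payload 100100.
Byte 3: 0x85 = 10000101 (10xxxxxx ✓), payload 000101.
Concatenate: 0000100100000101 = 0x905 (16 bits → U+0905).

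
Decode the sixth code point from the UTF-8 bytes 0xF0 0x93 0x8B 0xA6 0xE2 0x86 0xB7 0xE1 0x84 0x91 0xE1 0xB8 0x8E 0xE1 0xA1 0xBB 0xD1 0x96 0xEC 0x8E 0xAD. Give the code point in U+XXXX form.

U+0456

Offset 0: leading byte 0xF0 = 11110000 → 4-byte char #1 = F0 93 8B A6.
Offset 4: leading byte 0xE2 = 11100010 → 3-byte char #2 = E2 86 B7.
Offset 7: leading byte 0xE1 = 11100001 → 3-byte char #3 = E1 84 91.
Offset 10: leading byte 0xE1 = 11100001 → 3-byte char #4 = E1 B8 8E.
Offset 13: leading byte 0xE1 = 11100001 → 3-byte char #5 = E1 A1 BB.
Offset 16: leading byte 0xD1 = 11010001 → 2-byte char #6 = D1 96.
Leading byte 0xD1 = 11010001 matches 110xxxxx → 2-byte sequence.
Byte 1: 0xD1 = 11010001, payload 10001 (5 bits).
Byte 2: 0x96 = 10010110 (10xxxxxx ✓), payload 010110.
Concatenate: 10001010110 = 0x456 (11 bits → U+0456).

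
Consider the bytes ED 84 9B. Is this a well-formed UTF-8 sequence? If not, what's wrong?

Leading byte 0xED = 11101101 → 3-byte form.
Continuation bytes 0x84=10000100, 0x9B=10011011 all match 10xxxxxx.
Decoded value 0xD11B is ≥ 0x800 (shortest form) and not a surrogate.

valid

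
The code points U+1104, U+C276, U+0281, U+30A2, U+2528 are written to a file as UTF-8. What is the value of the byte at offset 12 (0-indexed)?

U+1104 → 3-byte form E1 84 84 at offsets 0–2.
U+C276 → 3-byte form EC 89 B6 at offsets 3–5.
U+0281 → 2-byte form CA 81 at offsets 6–7.
U+30A2 → 3-byte form E3 82 A2 at offsets 8–10.
U+2528 → 3-byte form E2 94 A8 at offsets 11–13.
Offset 12 falls in char 5's range; it's byte 2 of E2 94 A8 = 0x94.

0x94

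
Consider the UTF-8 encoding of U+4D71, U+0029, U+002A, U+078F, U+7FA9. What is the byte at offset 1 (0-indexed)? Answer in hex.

U+4D71 → 3-byte form E4 B5 B1 at offsets 0–2.
Offset 1 falls in char 1's range; it's byte 2 of E4 B5 B1 = 0xB5.

0xB5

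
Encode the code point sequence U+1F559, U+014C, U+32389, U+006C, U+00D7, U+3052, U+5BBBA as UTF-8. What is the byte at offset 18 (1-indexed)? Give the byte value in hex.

1-indexed offset 18 is 0-indexed offset 17.
U+1F559 → 4-byte form F0 9F 95 99 at offsets 0–3.
U+014C → 2-byte form C5 8C at offsets 4–5.
U+32389 → 4-byte form F0 B2 8E 89 at offsets 6–9.
U+006C → 1-byte form 6C at offsets 10–10.
U+00D7 → 2-byte form C3 97 at offsets 11–12.
U+3052 → 3-byte form E3 81 92 at offsets 13–15.
U+5BBBA → 4-byte form F1 9B AE BA at offsets 16–19.
Offset 17 falls in char 7's range; it's byte 2 of F1 9B AE BA = 0x9B.

0x9B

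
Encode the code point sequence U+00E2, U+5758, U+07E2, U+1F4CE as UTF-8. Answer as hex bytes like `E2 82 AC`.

C3 A2 E5 9D 98 DF A2 F0 9F 93 8E

U+00E2: 2-byte form → C3 A2.
U+5758: 3-byte form → E5 9D 98.
U+07E2: 2-byte form → DF A2.
U+1F4CE: 4-byte form → F0 9F 93 8E.
Concatenated (11 bytes): C3 A2 E5 9D 98 DF A2 F0 9F 93 8E.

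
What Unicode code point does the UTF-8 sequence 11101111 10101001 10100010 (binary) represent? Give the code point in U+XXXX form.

Leading byte 0xEF = 11101111 matches 1110xxxx → 3-byte sequence.
Byte 1: 0xEF = 11101111, payload 1111 (4 bits).
Byte 2: 0xA9 = 10101001 (10xxxxxx ✓), payload 101001.
Byte 3: 0xA2 = 10100010 (10xxxxxx ✓), payload 100010.
Concatenate: 1111101001100010 = 0xFA62 (16 bits → U+FA62).

U+FA62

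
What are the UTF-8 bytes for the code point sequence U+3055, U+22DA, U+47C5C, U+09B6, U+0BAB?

U+3055: 3-byte form → E3 81 95.
U+22DA: 3-byte form → E2 8B 9A.
U+47C5C: 4-byte form → F1 87 B1 9C.
U+09B6: 3-byte form → E0 A6 B6.
U+0BAB: 3-byte form → E0 AE AB.
Concatenated (16 bytes): E3 81 95 E2 8B 9A F1 87 B1 9C E0 A6 B6 E0 AE AB.

E3 81 95 E2 8B 9A F1 87 B1 9C E0 A6 B6 E0 AE AB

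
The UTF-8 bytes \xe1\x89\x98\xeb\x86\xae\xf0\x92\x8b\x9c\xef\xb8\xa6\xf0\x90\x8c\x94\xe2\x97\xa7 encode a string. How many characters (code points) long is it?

6

Byte at offset 0: 0xE1 = 11100001 → 3-byte char (#1). Advance 3.
Byte at offset 3: 0xEB = 11101011 → 3-byte char (#2). Advance 3.
Byte at offset 6: 0xF0 = 11110000 → 4-byte char (#3). Advance 4.
Byte at offset 10: 0xEF = 11101111 → 3-byte char (#4). Advance 3.
Byte at offset 13: 0xF0 = 11110000 → 4-byte char (#5). Advance 4.
Byte at offset 17: 0xE2 = 11100010 → 3-byte char (#6). Advance 3.
Reached end at offset 20 after 6 code points.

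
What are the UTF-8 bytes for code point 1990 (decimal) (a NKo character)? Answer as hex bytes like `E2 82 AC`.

DF 86

U+07C6 = 0x7C6 = 1990 decimal. In range U+0080–U+07FF → 2-byte form: 110xxxxx 10xxxxxx.
Binary (11 bits): 11111000110.
Split 5+6: 11111 | 000110.
Byte 1: 11011111 = 0xDF.
Byte 2: 10000110 = 0x86.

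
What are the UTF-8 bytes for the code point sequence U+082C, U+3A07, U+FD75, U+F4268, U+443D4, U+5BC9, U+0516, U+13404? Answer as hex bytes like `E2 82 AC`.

U+082C: 3-byte form → E0 A0 AC.
U+3A07: 3-byte form → E3 A8 87.
U+FD75: 3-byte form → EF B5 B5.
U+F4268: 4-byte form → F3 B4 89 A8.
U+443D4: 4-byte form → F1 84 8F 94.
U+5BC9: 3-byte form → E5 AF 89.
U+0516: 2-byte form → D4 96.
U+13404: 4-byte form → F0 93 90 84.
Concatenated (26 bytes): E0 A0 AC E3 A8 87 EF B5 B5 F3 B4 89 A8 F1 84 8F 94 E5 AF 89 D4 96 F0 93 90 84.

E0 A0 AC E3 A8 87 EF B5 B5 F3 B4 89 A8 F1 84 8F 94 E5 AF 89 D4 96 F0 93 90 84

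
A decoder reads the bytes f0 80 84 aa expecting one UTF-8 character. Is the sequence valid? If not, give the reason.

Leading byte 0xF0 = 11110000 → 4-byte form.
Continuation bytes all match 10xxxxxx. Payload decodes to 0x12A.
But 0x12A < 0x10000, the minimum for a 4-byte sequence — this is an overlong encoding.

invalid (overlong encoding)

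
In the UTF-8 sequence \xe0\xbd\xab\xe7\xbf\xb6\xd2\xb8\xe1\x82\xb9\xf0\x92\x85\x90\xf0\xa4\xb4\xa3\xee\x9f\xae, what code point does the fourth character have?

Offset 0: leading byte 0xE0 = 11100000 → 3-byte char #1 = E0 BD AB.
Offset 3: leading byte 0xE7 = 11100111 → 3-byte char #2 = E7 BF B6.
Offset 6: leading byte 0xD2 = 11010010 → 2-byte char #3 = D2 B8.
Offset 8: leading byte 0xE1 = 11100001 → 3-byte char #4 = E1 82 B9.
Leading byte 0xE1 = 11100001 matches 1110xxxx → 3-byte sequence.
Byte 1: 0xE1 = 11100001, payload 0001 (4 bits).
Byte 2: 0x82 = 10000010 (10xxxxxx ✓), payload 000010.
Byte 3: 0xB9 = 10111001 (10xxxxxx ✓), payload 111001.
Concatenate: 0001000010111001 = 0x10B9 (16 bits → U+10B9).

U+10B9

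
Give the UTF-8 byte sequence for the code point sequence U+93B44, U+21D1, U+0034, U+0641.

F2 93 AD 84 E2 87 91 34 D9 81

U+93B44: 4-byte form → F2 93 AD 84.
U+21D1: 3-byte form → E2 87 91.
U+0034: 1-byte form → 34.
U+0641: 2-byte form → D9 81.
Concatenated (10 bytes): F2 93 AD 84 E2 87 91 34 D9 81.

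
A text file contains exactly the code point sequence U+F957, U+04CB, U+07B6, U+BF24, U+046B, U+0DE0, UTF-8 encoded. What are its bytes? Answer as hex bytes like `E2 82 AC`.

U+F957: 3-byte form → EF A5 97.
U+04CB: 2-byte form → D3 8B.
U+07B6: 2-byte form → DE B6.
U+BF24: 3-byte form → EB BC A4.
U+046B: 2-byte form → D1 AB.
U+0DE0: 3-byte form → E0 B7 A0.
Concatenated (15 bytes): EF A5 97 D3 8B DE B6 EB BC A4 D1 AB E0 B7 A0.

EF A5 97 D3 8B DE B6 EB BC A4 D1 AB E0 B7 A0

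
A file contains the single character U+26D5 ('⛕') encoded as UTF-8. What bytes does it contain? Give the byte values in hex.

U+26D5 = 0x26D5 = 9941 decimal. In range U+0800–U+FFFF → 3-byte form: 1110xxxx 10xxxxxx 10xxxxxx.
Binary (16 bits): 0010011011010101.
Split 4+6+6: 0010 | 011011 | 010101.
Byte 1: 11100010 = 0xE2.
Byte 2: 10011011 = 0x9B.
Byte 3: 10010101 = 0x95.

E2 9B 95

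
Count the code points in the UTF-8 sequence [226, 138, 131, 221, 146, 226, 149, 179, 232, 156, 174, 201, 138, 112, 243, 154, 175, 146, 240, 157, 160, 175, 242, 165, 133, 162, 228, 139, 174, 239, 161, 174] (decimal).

11

Byte at offset 0: 0xE2 = 11100010 → 3-byte char (#1). Advance 3.
Byte at offset 3: 0xDD = 11011101 → 2-byte char (#2). Advance 2.
Byte at offset 5: 0xE2 = 11100010 → 3-byte char (#3). Advance 3.
Byte at offset 8: 0xE8 = 11101000 → 3-byte char (#4). Advance 3.
Byte at offset 11: 0xC9 = 11001001 → 2-byte char (#5). Advance 2.
Byte at offset 13: 0x70 = 01110000 → 1-byte char (#6). Advance 1.
Byte at offset 14: 0xF3 = 11110011 → 4-byte char (#7). Advance 4.
Byte at offset 18: 0xF0 = 11110000 → 4-byte char (#8). Advance 4.
Byte at offset 22: 0xF2 = 11110010 → 4-byte char (#9). Advance 4.
Byte at offset 26: 0xE4 = 11100100 → 3-byte char (#10). Advance 3.
Byte at offset 29: 0xEF = 11101111 → 3-byte char (#11). Advance 3.
Reached end at offset 32 after 11 code points.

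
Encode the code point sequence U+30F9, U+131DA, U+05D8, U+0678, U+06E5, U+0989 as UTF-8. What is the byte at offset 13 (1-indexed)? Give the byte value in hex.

0xA5

1-indexed offset 13 is 0-indexed offset 12.
U+30F9 → 3-byte form E3 83 B9 at offsets 0–2.
U+131DA → 4-byte form F0 93 87 9A at offsets 3–6.
U+05D8 → 2-byte form D7 98 at offsets 7–8.
U+0678 → 2-byte form D9 B8 at offsets 9–10.
U+06E5 → 2-byte form DB A5 at offsets 11–12.
Offset 12 falls in char 5's range; it's byte 2 of DB A5 = 0xA5.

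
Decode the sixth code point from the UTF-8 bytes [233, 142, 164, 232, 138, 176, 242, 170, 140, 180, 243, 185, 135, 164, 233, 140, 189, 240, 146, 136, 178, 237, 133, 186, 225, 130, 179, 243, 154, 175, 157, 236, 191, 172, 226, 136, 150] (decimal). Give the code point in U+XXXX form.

Offset 0: leading byte 0xE9 = 11101001 → 3-byte char #1 = E9 8E A4.
Offset 3: leading byte 0xE8 = 11101000 → 3-byte char #2 = E8 8A B0.
Offset 6: leading byte 0xF2 = 11110010 → 4-byte char #3 = F2 AA 8C B4.
Offset 10: leading byte 0xF3 = 11110011 → 4-byte char #4 = F3 B9 87 A4.
Offset 14: leading byte 0xE9 = 11101001 → 3-byte char #5 = E9 8C BD.
Offset 17: leading byte 0xF0 = 11110000 → 4-byte char #6 = F0 92 88 B2.
Leading byte 0xF0 = 11110000 matches 11110xxx → 4-byte sequence.
Byte 1: 0xF0 = 11110000, payload 000 (3 bits).
Byte 2: 0x92 = 10010010 (10xxxxxx ✓), payload 010010.
Byte 3: 0x88 = 10001000 (10xxxxxx ✓), payload 001000.
Byte 4: 0xB2 = 10110010 (10xxxxxx ✓), payload 110010.
Concatenate: 000010010001000110010 = 0x12232 (21 bits → U+12232).

U+12232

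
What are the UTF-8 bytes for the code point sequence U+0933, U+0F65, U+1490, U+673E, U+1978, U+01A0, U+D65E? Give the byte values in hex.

E0 A4 B3 E0 BD A5 E1 92 90 E6 9C BE E1 A5 B8 C6 A0 ED 99 9E

U+0933: 3-byte form → E0 A4 B3.
U+0F65: 3-byte form → E0 BD A5.
U+1490: 3-byte form → E1 92 90.
U+673E: 3-byte form → E6 9C BE.
U+1978: 3-byte form → E1 A5 B8.
U+01A0: 2-byte form → C6 A0.
U+D65E: 3-byte form → ED 99 9E.
Concatenated (20 bytes): E0 A4 B3 E0 BD A5 E1 92 90 E6 9C BE E1 A5 B8 C6 A0 ED 99 9E.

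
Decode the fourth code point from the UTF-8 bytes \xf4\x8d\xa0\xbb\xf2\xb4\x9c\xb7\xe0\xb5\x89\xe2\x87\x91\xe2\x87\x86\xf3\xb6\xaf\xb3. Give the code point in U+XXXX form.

Offset 0: leading byte 0xF4 = 11110100 → 4-byte char #1 = F4 8D A0 BB.
Offset 4: leading byte 0xF2 = 11110010 → 4-byte char #2 = F2 B4 9C B7.
Offset 8: leading byte 0xE0 = 11100000 → 3-byte char #3 = E0 B5 89.
Offset 11: leading byte 0xE2 = 11100010 → 3-byte char #4 = E2 87 91.
Leading byte 0xE2 = 11100010 matches 1110xxxx → 3-byte sequence.
Byte 1: 0xE2 = 11100010, payload 0010 (4 bits).
Byte 2: 0x87 = 10000111 (10xxxxxx ✓), payload 000111.
Byte 3: 0x91 = 10010001 (10xxxxxx ✓), payload 010001.
Concatenate: 0010000111010001 = 0x21D1 (16 bits → U+21D1).

U+21D1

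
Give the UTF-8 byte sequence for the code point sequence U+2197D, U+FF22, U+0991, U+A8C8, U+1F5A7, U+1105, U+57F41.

U+2197D: 4-byte form → F0 A1 A5 BD.
U+FF22: 3-byte form → EF BC A2.
U+0991: 3-byte form → E0 A6 91.
U+A8C8: 3-byte form → EA A3 88.
U+1F5A7: 4-byte form → F0 9F 96 A7.
U+1105: 3-byte form → E1 84 85.
U+57F41: 4-byte form → F1 97 BD 81.
Concatenated (24 bytes): F0 A1 A5 BD EF BC A2 E0 A6 91 EA A3 88 F0 9F 96 A7 E1 84 85 F1 97 BD 81.

F0 A1 A5 BD EF BC A2 E0 A6 91 EA A3 88 F0 9F 96 A7 E1 84 85 F1 97 BD 81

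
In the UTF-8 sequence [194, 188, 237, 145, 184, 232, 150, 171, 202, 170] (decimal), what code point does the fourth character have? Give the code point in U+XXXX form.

Offset 0: leading byte 0xC2 = 11000010 → 2-byte char #1 = C2 BC.
Offset 2: leading byte 0xED = 11101101 → 3-byte char #2 = ED 91 B8.
Offset 5: leading byte 0xE8 = 11101000 → 3-byte char #3 = E8 96 AB.
Offset 8: leading byte 0xCA = 11001010 → 2-byte char #4 = CA AA.
Leading byte 0xCA = 11001010 matches 110xxxxx → 2-byte sequence.
Byte 1: 0xCA = 11001010, payload 01010 (5 bits).
Byte 2: 0xAA = 10101010 (10xxxxxx ✓), payload 101010.
Concatenate: 01010101010 = 0x2AA (11 bits → U+02AA).

U+02AA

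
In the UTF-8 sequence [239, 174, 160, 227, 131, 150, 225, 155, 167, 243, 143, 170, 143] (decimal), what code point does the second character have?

Offset 0: leading byte 0xEF = 11101111 → 3-byte char #1 = EF AE A0.
Offset 3: leading byte 0xE3 = 11100011 → 3-byte char #2 = E3 83 96.
Leading byte 0xE3 = 11100011 matches 1110xxxx → 3-byte sequence.
Byte 1: 0xE3 = 11100011, payload 0011 (4 bits).
Byte 2: 0x83 = 10000011 (10xxxxxx ✓), payload 000011.
Byte 3: 0x96 = 10010110 (10xxxxxx ✓), payload 010110.
Concatenate: 0011000011010110 = 0x30D6 (16 bits → U+30D6).

U+30D6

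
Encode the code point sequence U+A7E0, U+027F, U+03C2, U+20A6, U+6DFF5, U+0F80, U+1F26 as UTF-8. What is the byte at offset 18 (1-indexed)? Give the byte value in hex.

0xE1

1-indexed offset 18 is 0-indexed offset 17.
U+A7E0 → 3-byte form EA 9F A0 at offsets 0–2.
U+027F → 2-byte form C9 BF at offsets 3–4.
U+03C2 → 2-byte form CF 82 at offsets 5–6.
U+20A6 → 3-byte form E2 82 A6 at offsets 7–9.
U+6DFF5 → 4-byte form F1 AD BF B5 at offsets 10–13.
U+0F80 → 3-byte form E0 BE 80 at offsets 14–16.
U+1F26 → 3-byte form E1 BC A6 at offsets 17–19.
Offset 17 falls in char 7's range; it's byte 1 of E1 BC A6 = 0xE1.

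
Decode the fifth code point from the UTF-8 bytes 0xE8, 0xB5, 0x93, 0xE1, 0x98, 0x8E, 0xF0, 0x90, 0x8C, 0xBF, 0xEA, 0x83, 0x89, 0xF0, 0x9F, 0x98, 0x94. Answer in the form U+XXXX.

Offset 0: leading byte 0xE8 = 11101000 → 3-byte char #1 = E8 B5 93.
Offset 3: leading byte 0xE1 = 11100001 → 3-byte char #2 = E1 98 8E.
Offset 6: leading byte 0xF0 = 11110000 → 4-byte char #3 = F0 90 8C BF.
Offset 10: leading byte 0xEA = 11101010 → 3-byte char #4 = EA 83 89.
Offset 13: leading byte 0xF0 = 11110000 → 4-byte char #5 = F0 9F 98 94.
Leading byte 0xF0 = 11110000 matches 11110xxx → 4-byte sequence.
Byte 1: 0xF0 = 11110000, payload 000 (3 bits).
Byte 2: 0x9F = 10011111 (10xxxxxx ✓), payload 011111.
Byte 3: 0x98 = 10011000 (10xxxxxx ✓), payload 011000.
Byte 4: 0x94 = 10010100 (10xxxxxx ✓), payload 010100.
Concatenate: 000011111011000010100 = 0x1F614 (21 bits → U+1F614).

U+1F614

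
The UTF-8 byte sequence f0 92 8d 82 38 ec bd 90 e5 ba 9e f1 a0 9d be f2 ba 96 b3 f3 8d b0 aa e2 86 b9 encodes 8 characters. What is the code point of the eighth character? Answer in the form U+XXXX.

U+21B9

Offset 0: leading byte 0xF0 = 11110000 → 4-byte char #1 = F0 92 8D 82.
Offset 4: leading byte 0x38 = 00111000 → 1-byte char #2 = 38.
Offset 5: leading byte 0xEC = 11101100 → 3-byte char #3 = EC BD 90.
Offset 8: leading byte 0xE5 = 11100101 → 3-byte char #4 = E5 BA 9E.
Offset 11: leading byte 0xF1 = 11110001 → 4-byte char #5 = F1 A0 9D BE.
Offset 15: leading byte 0xF2 = 11110010 → 4-byte char #6 = F2 BA 96 B3.
Offset 19: leading byte 0xF3 = 11110011 → 4-byte char #7 = F3 8D B0 AA.
Offset 23: leading byte 0xE2 = 11100010 → 3-byte char #8 = E2 86 B9.
Leading byte 0xE2 = 11100010 matches 1110xxxx → 3-byte sequence.
Byte 1: 0xE2 = 11100010, payload 0010 (4 bits).
Byte 2: 0x86 = 10000110 (10xxxxxx ✓), payload 000110.
Byte 3: 0xB9 = 10111001 (10xxxxxx ✓), payload 111001.
Concatenate: 0010000110111001 = 0x21B9 (16 bits → U+21B9).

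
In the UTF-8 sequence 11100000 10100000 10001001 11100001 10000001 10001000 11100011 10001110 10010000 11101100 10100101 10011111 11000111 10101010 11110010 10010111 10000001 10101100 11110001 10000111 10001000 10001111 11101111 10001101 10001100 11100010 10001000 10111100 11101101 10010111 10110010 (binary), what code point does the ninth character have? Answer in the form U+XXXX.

Offset 0: leading byte 0xE0 = 11100000 → 3-byte char #1 = E0 A0 89.
Offset 3: leading byte 0xE1 = 11100001 → 3-byte char #2 = E1 81 88.
Offset 6: leading byte 0xE3 = 11100011 → 3-byte char #3 = E3 8E 90.
Offset 9: leading byte 0xEC = 11101100 → 3-byte char #4 = EC A5 9F.
Offset 12: leading byte 0xC7 = 11000111 → 2-byte char #5 = C7 AA.
Offset 14: leading byte 0xF2 = 11110010 → 4-byte char #6 = F2 97 81 AC.
Offset 18: leading byte 0xF1 = 11110001 → 4-byte char #7 = F1 87 88 8F.
Offset 22: leading byte 0xEF = 11101111 → 3-byte char #8 = EF 8D 8C.
Offset 25: leading byte 0xE2 = 11100010 → 3-byte char #9 = E2 88 BC.
Leading byte 0xE2 = 11100010 matches 1110xxxx → 3-byte sequence.
Byte 1: 0xE2 = 11100010, payload 0010 (4 bits).
Byte 2: 0x88 = 10001000 (10xxxxxx ✓), payload 001000.
Byte 3: 0xBC = 10111100 (10xxxxxx ✓), payload 111100.
Concatenate: 0010001000111100 = 0x223C (16 bits → U+223C).

U+223C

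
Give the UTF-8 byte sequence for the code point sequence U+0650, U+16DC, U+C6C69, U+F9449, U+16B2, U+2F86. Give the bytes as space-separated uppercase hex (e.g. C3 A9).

U+0650: 2-byte form → D9 90.
U+16DC: 3-byte form → E1 9B 9C.
U+C6C69: 4-byte form → F3 86 B1 A9.
U+F9449: 4-byte form → F3 B9 91 89.
U+16B2: 3-byte form → E1 9A B2.
U+2F86: 3-byte form → E2 BE 86.
Concatenated (19 bytes): D9 90 E1 9B 9C F3 86 B1 A9 F3 B9 91 89 E1 9A B2 E2 BE 86.

D9 90 E1 9B 9C F3 86 B1 A9 F3 B9 91 89 E1 9A B2 E2 BE 86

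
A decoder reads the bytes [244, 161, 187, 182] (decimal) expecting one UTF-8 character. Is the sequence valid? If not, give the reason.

Leading byte 0xF4 = 11110100 → 4-byte form.
Payload = 0x121EF6, which exceeds U+10FFFF, the maximum Unicode code point. (Leading bytes F5–FF, or F4 followed by ≥ 0x90, are invalid.)

invalid (encodes a value above U+10FFFF)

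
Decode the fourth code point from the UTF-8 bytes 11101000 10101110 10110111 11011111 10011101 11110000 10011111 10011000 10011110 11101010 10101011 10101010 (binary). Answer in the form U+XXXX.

Offset 0: leading byte 0xE8 = 11101000 → 3-byte char #1 = E8 AE B7.
Offset 3: leading byte 0xDF = 11011111 → 2-byte char #2 = DF 9D.
Offset 5: leading byte 0xF0 = 11110000 → 4-byte char #3 = F0 9F 98 9E.
Offset 9: leading byte 0xEA = 11101010 → 3-byte char #4 = EA AB AA.
Leading byte 0xEA = 11101010 matches 1110xxxx → 3-byte sequence.
Byte 1: 0xEA = 11101010, payload 1010 (4 bits).
Byte 2: 0xAB = 10101011 (10xxxxxx ✓), payload 101011.
Byte 3: 0xAA = 10101010 (10xxxxxx ✓), payload 101010.
Concatenate: 1010101011101010 = 0xAAEA (16 bits → U+AAEA).

U+AAEA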